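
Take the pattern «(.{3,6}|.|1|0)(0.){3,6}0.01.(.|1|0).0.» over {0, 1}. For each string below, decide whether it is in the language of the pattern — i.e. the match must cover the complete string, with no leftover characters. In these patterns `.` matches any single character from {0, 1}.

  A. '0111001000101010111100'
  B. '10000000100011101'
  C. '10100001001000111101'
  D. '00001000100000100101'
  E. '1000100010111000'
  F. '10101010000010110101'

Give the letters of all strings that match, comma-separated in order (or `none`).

A → match
B → no match
C → no match
D → match
E → match
F → match

A, D, E, F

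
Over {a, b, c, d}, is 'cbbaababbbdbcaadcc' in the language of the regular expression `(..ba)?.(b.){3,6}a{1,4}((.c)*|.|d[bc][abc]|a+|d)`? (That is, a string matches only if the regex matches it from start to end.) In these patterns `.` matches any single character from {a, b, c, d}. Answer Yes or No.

Yes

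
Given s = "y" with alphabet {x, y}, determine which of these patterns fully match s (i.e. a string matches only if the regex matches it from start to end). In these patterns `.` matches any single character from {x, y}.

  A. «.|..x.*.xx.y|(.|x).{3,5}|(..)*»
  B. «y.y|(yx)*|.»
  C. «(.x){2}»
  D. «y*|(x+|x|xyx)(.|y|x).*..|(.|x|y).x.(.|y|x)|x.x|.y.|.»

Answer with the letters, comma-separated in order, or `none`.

A, B, D

A → match
B → match
C → no match — must end with "x"
D → match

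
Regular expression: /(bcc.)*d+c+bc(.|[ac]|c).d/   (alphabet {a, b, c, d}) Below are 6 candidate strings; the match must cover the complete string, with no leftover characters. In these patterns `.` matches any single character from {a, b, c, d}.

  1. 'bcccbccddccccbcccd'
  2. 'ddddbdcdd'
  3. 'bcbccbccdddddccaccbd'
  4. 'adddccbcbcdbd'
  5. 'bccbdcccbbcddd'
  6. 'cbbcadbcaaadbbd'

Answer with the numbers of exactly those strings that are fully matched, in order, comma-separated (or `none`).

1

1 → match
2. 'ddddbdcdd' → no match
3 → no match
4 → no match
5 → no match
6 → no match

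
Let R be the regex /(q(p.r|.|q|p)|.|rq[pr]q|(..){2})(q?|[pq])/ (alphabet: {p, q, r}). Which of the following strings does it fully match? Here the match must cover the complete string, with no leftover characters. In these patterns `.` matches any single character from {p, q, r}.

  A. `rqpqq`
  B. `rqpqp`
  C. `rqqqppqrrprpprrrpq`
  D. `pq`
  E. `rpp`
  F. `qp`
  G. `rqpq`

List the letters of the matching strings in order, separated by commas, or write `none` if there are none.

A → match
B → match
C → no match
D → match
E → no match
F → match
G → match

A, B, D, F, G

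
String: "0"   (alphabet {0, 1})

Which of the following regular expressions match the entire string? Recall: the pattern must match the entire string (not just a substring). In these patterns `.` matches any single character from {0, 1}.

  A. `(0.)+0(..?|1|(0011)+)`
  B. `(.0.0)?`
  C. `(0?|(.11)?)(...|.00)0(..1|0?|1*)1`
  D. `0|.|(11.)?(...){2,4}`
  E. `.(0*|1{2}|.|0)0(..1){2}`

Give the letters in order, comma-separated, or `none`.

D

A → no match
B → no match
C → no match — must end with "1"
D → match
E → no match — must end with "1"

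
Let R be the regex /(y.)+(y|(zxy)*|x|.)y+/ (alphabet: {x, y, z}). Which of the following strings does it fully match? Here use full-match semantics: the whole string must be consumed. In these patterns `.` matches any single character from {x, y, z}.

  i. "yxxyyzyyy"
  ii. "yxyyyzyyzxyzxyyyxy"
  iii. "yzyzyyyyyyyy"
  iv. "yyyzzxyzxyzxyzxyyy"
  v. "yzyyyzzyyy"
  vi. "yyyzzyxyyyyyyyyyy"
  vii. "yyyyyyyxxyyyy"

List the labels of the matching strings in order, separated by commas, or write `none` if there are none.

i → no match
ii → no match
iii → match
iv → match
v → match
vi → no match
vii → match

iii, iv, v, vii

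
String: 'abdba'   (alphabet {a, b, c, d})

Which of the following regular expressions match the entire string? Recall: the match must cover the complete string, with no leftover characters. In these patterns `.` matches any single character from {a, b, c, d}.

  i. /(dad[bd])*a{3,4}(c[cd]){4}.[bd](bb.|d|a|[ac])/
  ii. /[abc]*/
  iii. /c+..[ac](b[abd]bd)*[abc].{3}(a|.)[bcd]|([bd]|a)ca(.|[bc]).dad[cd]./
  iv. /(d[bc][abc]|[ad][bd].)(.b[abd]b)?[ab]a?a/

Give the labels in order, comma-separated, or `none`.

iv

i → no match
ii → no match
iii → no match
iv → match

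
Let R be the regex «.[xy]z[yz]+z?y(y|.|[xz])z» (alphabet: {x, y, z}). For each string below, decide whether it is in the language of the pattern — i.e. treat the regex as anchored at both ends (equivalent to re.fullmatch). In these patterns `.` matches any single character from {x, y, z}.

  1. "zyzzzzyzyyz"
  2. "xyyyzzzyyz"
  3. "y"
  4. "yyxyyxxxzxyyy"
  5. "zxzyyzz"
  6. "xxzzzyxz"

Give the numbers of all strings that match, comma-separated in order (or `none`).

1. "zyzzzzyzyyz" → match
2. "xyyyzzzyyz" → no match
3. "y" → no match — must end with "z"
4 → no match — must end with "z"
5. "zxzyyzz" → match
6. "xxzzzyxz" → match

1, 5, 6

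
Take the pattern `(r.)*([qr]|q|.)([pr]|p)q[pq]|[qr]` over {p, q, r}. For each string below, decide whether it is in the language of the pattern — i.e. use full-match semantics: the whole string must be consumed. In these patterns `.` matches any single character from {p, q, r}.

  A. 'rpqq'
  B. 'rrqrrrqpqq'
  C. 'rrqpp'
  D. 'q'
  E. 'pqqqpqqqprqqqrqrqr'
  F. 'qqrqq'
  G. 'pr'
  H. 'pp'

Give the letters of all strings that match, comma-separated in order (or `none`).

A, D

A → match
B → no match
C → no match
D → match
E → no match
F → no match
G → no match
H → no match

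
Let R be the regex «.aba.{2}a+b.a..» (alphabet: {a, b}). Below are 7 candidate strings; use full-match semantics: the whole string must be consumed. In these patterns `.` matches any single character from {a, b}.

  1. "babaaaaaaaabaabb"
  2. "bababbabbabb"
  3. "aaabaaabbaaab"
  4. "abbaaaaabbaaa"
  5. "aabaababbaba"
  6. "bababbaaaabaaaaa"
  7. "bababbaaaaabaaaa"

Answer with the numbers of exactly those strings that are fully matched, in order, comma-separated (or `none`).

1, 2, 5, 7

1 → match
2 → match
3 → no match
4 → no match
5 → match
6 → no match
7 → match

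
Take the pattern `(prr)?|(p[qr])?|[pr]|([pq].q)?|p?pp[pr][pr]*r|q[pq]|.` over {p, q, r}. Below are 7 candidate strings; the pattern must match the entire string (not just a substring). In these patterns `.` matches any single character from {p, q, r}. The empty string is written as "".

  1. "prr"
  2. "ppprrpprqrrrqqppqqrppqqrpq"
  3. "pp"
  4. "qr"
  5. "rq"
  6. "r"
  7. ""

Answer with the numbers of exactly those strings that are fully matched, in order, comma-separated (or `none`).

1 → match
2 → no match
3 → no match
4 → no match
5 → no match
6 → match
7 → match

1, 6, 7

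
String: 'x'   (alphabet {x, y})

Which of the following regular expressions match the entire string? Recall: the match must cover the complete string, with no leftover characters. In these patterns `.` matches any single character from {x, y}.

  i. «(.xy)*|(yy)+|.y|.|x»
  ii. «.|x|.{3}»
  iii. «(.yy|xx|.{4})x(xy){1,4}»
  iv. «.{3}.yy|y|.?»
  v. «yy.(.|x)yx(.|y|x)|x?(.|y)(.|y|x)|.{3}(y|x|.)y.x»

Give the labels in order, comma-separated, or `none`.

i, ii, iv

i → match
ii → match
iii → no match — must end with 'xy'
iv → match
v → no match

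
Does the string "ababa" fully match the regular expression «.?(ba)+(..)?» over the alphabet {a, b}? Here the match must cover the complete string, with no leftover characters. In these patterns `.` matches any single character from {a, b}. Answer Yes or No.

Yes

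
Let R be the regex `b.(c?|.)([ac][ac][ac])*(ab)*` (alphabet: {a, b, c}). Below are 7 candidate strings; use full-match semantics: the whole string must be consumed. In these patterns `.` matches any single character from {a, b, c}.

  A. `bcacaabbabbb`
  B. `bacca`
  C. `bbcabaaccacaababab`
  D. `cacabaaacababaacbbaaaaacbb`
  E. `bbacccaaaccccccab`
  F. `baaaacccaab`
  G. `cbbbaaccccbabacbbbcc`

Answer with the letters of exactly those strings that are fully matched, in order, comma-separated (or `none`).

B, E, F

A → no match
B → match
C → no match
D → no match — must start with `b`
E → match
F → match
G → no match — must start with `b`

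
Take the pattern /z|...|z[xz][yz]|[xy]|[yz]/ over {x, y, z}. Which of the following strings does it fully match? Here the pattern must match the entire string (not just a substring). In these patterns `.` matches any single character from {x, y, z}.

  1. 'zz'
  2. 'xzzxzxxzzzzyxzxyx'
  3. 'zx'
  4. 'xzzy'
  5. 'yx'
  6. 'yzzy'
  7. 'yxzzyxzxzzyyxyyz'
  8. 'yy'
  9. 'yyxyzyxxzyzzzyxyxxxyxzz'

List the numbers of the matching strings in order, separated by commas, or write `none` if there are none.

1 → no match
2 → no match
3 → no match
4 → no match
5 → no match
6 → no match
7 → no match
8 → no match
9 → no match

none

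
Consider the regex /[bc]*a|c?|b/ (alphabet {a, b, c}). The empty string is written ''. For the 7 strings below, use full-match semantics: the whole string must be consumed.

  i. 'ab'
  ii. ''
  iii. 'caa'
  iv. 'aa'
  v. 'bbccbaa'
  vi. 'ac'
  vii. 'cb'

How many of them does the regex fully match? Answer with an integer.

i. 'ab' → no match
ii. '' → match
iii. 'caa' → no match
iv. 'aa' → no match
v. 'bbccbaa' → no match
vi. 'ac' → no match
vii. 'cb' → no match
Total matched: 1

1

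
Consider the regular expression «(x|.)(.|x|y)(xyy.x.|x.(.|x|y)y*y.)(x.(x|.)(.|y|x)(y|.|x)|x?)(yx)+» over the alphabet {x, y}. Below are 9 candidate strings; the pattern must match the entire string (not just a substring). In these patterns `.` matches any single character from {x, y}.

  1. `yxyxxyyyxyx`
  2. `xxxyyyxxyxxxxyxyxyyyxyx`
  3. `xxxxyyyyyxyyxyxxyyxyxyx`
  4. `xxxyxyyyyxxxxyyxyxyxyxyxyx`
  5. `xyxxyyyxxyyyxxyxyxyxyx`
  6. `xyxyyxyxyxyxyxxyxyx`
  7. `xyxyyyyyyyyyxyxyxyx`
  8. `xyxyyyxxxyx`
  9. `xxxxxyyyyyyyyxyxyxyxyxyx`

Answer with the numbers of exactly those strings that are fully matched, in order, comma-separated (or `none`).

4, 7, 8, 9

1 → no match
2 → no match
3 → no match
4 → match
5 → no match
6 → no match
7 → match
8 → match
9 → match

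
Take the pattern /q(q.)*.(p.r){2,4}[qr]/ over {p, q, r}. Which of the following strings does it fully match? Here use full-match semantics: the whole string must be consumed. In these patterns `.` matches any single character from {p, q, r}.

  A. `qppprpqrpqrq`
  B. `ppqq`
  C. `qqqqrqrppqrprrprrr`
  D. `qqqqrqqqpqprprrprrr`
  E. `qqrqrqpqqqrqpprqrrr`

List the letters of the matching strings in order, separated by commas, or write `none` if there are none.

A, C, D

A → match
B → no match — must start with `q`
C → match
D → match
E → no match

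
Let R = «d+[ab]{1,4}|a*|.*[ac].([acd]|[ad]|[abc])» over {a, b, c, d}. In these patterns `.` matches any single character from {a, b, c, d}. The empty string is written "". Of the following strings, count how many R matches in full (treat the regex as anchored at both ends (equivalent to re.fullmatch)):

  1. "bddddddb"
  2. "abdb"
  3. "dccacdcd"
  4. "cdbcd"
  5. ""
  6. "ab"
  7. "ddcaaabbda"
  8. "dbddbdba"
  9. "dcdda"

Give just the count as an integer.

1 → no match
2 → no match
3 → no match
4 → no match
5 → match
6 → no match
7 → no match
8 → no match
9 → no match
Total matched: 1

1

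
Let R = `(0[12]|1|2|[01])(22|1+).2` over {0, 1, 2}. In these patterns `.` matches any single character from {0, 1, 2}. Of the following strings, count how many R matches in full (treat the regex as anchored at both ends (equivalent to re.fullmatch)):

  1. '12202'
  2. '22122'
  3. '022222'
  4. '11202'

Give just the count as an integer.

2

1 → match
2 → no match
3 → match
4 → no match
Total matched: 2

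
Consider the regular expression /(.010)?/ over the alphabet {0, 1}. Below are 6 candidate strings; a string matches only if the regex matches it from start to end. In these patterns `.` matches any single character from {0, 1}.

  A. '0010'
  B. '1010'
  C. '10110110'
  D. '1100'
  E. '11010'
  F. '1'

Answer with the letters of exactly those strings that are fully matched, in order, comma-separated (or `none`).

A, B

A → match
B → match
C → no match
D → no match
E → no match
F → no match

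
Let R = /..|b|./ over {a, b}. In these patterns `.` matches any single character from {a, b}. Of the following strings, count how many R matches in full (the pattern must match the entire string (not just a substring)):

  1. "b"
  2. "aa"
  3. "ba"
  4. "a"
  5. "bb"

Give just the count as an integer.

5

1. "b" → match
2. "aa" → match
3. "ba" → match
4. "a" → match
5. "bb" → match
Total matched: 5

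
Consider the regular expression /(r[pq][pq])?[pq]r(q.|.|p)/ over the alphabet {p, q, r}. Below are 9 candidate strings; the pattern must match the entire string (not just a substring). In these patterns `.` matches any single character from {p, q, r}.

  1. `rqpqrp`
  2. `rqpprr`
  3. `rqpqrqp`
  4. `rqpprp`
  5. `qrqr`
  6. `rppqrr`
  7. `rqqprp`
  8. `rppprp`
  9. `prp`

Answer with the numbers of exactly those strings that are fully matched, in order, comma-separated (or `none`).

1 → match
2 → match
3 → match
4 → match
5 → match
6 → match
7 → match
8 → match
9 → match

1, 2, 3, 4, 5, 6, 7, 8, 9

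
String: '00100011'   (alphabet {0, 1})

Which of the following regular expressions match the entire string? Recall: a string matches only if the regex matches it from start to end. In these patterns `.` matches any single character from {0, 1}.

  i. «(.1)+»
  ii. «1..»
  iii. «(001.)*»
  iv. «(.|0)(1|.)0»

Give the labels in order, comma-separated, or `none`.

iii

i → no match
ii → no match — must start with '1'
iii → match
iv → no match — must end with '0'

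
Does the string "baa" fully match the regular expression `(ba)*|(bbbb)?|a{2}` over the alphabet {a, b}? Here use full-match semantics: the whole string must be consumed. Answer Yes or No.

No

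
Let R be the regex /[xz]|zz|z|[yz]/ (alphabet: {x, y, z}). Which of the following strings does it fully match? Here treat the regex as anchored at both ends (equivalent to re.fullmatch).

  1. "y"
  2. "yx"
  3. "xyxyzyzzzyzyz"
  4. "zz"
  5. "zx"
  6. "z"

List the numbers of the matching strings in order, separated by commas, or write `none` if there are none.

1, 4, 6

1 → match
2 → no match
3 → no match
4 → match
5 → no match
6 → match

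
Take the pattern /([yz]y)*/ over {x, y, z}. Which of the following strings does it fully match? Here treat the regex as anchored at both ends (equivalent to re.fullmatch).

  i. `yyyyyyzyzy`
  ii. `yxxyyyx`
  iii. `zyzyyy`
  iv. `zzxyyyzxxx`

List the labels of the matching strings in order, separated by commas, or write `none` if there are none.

i, iii

i → match
ii → no match
iii → match
iv → no match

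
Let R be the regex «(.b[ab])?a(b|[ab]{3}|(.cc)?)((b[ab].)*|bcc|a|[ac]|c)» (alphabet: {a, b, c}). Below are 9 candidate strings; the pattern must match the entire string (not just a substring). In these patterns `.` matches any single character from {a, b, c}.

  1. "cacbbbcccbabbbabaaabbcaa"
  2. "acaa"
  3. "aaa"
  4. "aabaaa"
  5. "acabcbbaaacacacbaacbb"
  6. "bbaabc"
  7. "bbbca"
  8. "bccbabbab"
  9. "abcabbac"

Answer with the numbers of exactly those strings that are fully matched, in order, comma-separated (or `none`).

1 → no match
2. "acaa" → no match
3. "aaa" → no match
4. "aabaaa" → no match
5 → no match
6. "bbaabc" → match
7. "bbbca" → no match
8. "bccbabbab" → no match
9. "abcabbac" → no match

6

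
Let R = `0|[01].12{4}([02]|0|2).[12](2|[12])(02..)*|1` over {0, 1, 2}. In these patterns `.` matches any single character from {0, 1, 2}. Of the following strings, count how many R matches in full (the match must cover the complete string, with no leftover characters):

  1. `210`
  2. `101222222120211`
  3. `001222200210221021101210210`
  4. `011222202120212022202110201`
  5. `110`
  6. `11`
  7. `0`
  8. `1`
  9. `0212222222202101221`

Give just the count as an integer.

1. `210` → no match
2 → match
3 → no match
4 → match
5. `110` → no match
6. `11` → no match
7. `0` → match
8. `1` → match
9 → no match
Total matched: 4

4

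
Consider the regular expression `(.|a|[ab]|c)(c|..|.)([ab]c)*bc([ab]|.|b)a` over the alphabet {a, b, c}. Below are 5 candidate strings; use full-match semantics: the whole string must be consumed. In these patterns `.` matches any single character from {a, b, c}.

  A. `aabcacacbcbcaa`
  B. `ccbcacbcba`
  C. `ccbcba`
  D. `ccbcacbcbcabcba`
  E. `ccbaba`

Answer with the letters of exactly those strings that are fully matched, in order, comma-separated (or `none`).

A, B, C

A → match
B → match
C → match
D → no match
E → no match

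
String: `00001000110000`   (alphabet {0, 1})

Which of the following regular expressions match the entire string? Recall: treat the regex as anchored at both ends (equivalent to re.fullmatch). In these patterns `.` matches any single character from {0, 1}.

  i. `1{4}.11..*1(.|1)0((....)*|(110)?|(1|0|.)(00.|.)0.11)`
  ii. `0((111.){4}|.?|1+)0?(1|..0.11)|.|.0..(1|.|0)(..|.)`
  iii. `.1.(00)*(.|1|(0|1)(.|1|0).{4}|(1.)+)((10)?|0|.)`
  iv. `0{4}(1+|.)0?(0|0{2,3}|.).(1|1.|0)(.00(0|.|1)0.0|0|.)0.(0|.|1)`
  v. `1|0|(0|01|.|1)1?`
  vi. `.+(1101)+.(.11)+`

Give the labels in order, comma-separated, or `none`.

i → no match — must start with `1`
ii → no match
iii → no match
iv → match
v → no match
vi → no match — must end with `11`

iv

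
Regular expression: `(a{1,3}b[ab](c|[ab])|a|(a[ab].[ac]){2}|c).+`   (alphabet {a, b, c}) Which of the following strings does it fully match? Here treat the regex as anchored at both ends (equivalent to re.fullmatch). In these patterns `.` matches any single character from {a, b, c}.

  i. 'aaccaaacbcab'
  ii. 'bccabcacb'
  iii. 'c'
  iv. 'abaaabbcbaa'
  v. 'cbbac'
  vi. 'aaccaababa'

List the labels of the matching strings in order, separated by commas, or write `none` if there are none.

i → match
ii → no match
iii → no match
iv → match
v → match
vi → match

i, iv, v, vi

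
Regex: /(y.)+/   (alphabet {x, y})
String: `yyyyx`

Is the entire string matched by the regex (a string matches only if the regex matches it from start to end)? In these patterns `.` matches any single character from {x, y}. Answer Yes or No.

No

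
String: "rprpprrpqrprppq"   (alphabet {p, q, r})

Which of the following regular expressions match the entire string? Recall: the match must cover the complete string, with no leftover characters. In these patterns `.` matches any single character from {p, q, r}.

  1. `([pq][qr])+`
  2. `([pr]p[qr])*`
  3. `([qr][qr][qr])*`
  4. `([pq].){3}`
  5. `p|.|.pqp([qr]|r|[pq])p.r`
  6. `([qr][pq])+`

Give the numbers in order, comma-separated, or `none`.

1 → no match
2 → match
3 → no match
4 → no match
5 → no match
6 → no match

2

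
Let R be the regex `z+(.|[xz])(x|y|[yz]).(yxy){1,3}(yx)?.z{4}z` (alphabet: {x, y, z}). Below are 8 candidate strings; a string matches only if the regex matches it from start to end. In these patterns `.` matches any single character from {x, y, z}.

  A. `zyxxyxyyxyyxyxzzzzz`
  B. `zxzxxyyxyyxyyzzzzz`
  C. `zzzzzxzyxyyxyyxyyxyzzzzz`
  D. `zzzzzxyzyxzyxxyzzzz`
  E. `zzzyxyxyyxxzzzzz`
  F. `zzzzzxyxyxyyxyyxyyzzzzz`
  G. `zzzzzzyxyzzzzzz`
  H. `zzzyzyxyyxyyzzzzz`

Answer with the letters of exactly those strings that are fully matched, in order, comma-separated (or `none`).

A → match
B → no match
C → match
D → no match
E → match
F → match
G → match
H → match

A, C, E, F, G, H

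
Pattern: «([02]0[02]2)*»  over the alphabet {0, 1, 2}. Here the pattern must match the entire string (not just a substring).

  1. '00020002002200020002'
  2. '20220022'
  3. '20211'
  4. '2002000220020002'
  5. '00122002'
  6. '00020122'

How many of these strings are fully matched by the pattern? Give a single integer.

3

1 → match
2. '20220022' → match
3. '20211' → no match
4 → match
5. '00122002' → no match
6. '00020122' → no match
Total matched: 3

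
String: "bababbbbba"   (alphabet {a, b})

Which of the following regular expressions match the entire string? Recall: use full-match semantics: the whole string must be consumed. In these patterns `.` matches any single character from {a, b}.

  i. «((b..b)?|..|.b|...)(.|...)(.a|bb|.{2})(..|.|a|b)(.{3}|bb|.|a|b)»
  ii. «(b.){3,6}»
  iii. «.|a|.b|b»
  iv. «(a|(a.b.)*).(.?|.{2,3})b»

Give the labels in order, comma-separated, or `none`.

i → match
ii → match
iii → no match
iv → no match — must end with "b"

i, ii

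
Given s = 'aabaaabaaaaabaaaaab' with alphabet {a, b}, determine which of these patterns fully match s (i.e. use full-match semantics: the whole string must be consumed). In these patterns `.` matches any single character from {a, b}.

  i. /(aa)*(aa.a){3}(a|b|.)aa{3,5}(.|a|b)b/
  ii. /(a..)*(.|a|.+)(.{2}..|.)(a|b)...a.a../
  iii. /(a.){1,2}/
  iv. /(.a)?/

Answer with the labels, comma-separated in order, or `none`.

i → match
ii → match
iii → no match
iv → no match

i, ii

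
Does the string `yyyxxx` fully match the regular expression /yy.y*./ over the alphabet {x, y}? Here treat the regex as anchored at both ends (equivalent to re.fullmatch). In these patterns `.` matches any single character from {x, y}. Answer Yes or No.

No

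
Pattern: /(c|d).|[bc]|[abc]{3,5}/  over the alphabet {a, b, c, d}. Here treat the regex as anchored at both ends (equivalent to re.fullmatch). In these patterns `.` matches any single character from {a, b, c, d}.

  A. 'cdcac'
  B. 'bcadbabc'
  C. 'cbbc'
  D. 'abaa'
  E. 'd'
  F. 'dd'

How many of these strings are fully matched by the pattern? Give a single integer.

A. 'cdcac' → no match
B. 'bcadbabc' → no match
C. 'cbbc' → match
D. 'abaa' → match
E. 'd' → no match
F. 'dd' → match
Total matched: 3

3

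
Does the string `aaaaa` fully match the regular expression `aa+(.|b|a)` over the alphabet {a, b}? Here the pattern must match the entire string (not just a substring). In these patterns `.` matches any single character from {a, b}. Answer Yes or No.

Yes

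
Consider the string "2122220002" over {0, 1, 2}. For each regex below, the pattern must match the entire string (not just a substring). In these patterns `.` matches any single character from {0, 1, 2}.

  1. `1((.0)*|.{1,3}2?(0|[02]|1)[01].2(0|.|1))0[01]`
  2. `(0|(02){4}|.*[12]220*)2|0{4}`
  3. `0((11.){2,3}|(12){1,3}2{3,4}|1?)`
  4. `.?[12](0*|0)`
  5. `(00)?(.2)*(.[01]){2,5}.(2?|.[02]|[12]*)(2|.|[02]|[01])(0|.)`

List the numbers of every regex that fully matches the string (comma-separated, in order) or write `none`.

1 → no match — must start with "1"
2 → match
3 → no match — must start with "0"
4 → no match
5 → no match

2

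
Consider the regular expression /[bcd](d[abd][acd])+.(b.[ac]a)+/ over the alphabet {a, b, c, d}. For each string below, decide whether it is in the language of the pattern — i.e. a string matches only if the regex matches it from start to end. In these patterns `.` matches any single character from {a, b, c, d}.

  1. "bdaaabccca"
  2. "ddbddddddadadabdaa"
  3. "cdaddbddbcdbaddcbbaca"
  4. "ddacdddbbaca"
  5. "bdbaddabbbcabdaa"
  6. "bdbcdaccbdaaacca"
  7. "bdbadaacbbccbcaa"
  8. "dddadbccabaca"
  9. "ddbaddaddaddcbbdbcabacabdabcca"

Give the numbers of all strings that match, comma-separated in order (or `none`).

2, 3, 4, 5, 8

1 → no match
2 → match
3 → match
4 → match
5 → match
6 → no match
7 → no match
8 → match
9 → no match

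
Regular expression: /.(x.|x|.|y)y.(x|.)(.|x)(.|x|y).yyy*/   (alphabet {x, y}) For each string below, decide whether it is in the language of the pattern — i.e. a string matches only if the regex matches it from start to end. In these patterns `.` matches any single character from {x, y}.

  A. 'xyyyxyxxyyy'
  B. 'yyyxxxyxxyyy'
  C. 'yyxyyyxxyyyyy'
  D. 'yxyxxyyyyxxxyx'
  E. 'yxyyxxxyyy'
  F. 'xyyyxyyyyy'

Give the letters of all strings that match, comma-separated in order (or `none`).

A → match
B → no match
C → no match
D → no match
E → match
F → match

A, E, F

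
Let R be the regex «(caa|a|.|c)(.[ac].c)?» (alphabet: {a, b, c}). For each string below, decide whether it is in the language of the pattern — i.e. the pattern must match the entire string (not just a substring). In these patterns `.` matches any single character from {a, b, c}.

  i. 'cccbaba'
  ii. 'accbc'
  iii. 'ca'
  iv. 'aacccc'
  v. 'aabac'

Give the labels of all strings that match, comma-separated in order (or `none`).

i. 'cccbaba' → no match
ii. 'accbc' → match
iii. 'ca' → no match
iv. 'aacccc' → no match
v. 'aabac' → no match

ii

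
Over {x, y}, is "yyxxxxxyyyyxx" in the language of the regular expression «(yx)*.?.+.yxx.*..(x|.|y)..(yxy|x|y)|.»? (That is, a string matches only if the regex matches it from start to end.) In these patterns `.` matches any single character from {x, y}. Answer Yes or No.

No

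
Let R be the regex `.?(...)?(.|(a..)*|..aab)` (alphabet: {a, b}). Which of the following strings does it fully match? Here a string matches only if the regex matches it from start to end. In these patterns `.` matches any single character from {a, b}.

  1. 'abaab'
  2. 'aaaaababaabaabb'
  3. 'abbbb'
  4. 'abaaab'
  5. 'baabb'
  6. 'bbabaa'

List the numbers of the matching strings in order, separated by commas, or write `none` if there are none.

1 → match
2 → match
3 → match
4 → match
5 → match
6 → no match

1, 2, 3, 4, 5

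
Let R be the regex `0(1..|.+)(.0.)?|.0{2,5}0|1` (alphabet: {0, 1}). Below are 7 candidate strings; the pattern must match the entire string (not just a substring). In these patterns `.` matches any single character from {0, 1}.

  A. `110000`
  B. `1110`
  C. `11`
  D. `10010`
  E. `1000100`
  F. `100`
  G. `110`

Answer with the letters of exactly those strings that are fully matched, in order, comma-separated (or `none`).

none

A → no match
B → no match
C → no match
D → no match
E → no match
F → no match
G → no match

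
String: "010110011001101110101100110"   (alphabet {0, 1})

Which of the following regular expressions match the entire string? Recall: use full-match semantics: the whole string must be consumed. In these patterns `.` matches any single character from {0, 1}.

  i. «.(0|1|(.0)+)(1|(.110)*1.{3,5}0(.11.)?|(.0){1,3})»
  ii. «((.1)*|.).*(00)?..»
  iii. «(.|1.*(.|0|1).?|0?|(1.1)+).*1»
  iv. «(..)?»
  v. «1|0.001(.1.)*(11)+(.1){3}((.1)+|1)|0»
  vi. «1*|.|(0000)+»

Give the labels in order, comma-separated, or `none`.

i, ii

i → match
ii → match
iii → no match — must end with "1"
iv → no match
v → no match
vi → no match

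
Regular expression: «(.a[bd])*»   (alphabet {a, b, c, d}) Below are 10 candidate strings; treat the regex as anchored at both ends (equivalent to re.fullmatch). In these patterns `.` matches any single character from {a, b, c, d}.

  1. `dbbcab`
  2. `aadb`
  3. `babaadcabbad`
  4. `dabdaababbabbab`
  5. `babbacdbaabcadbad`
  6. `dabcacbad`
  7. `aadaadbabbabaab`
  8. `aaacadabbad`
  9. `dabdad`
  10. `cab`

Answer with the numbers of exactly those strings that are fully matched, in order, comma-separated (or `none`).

3, 7, 9, 10

1 → no match
2 → no match
3 → match
4 → no match
5 → no match
6 → no match
7 → match
8 → no match
9 → match
10 → match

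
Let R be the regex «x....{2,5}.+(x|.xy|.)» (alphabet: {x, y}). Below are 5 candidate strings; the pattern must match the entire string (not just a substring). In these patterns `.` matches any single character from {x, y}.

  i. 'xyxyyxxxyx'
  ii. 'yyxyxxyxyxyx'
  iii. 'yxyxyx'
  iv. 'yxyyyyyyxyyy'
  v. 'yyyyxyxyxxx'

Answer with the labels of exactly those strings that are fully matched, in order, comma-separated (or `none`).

i. 'xyxyyxxxyx' → match
ii. 'yyxyxxyxyxyx' → no match — must start with 'x'
iii. 'yxyxyx' → no match — must start with 'x'
iv. 'yxyyyyyyxyyy' → no match — must start with 'x'
v. 'yyyyxyxyxxx' → no match — must start with 'x'

i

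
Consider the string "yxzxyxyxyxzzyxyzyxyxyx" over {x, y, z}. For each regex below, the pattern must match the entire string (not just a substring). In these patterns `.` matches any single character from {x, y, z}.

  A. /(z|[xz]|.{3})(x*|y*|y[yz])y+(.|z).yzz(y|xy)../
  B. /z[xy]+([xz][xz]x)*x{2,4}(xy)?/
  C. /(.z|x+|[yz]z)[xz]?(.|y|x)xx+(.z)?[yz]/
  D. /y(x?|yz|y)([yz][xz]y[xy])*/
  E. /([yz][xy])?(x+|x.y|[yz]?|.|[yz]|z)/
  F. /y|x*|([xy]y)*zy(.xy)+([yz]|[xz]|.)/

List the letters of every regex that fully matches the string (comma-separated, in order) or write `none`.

A → no match
B → no match — must start with "z"
C → no match
D → match
E → no match
F → no match

D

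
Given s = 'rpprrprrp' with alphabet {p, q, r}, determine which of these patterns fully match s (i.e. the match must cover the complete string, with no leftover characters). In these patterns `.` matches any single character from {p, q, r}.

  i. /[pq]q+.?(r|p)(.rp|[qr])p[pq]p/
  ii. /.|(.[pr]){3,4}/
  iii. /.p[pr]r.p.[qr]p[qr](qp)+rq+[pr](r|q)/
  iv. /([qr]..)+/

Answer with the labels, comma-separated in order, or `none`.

i → no match
ii → no match
iii → no match
iv → match

iv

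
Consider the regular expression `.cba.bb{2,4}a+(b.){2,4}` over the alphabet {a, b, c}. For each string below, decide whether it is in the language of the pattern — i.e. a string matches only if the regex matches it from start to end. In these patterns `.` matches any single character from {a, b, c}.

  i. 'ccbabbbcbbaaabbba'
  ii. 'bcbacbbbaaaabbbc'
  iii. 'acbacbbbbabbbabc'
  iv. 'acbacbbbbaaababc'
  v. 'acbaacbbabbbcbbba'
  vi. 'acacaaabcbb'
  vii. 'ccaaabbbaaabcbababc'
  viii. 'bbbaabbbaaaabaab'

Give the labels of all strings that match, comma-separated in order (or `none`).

i → no match
ii → match
iii → match
iv → match
v → no match
vi. 'acacaaabcbb' → no match
vii → no match
viii → no match

ii, iii, iv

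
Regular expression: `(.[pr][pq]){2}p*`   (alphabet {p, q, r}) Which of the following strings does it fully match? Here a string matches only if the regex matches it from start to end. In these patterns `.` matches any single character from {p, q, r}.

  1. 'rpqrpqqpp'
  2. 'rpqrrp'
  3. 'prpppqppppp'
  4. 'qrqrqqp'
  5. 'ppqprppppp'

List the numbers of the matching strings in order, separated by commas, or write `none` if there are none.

1 → no match
2 → match
3 → match
4 → no match
5 → match

2, 3, 5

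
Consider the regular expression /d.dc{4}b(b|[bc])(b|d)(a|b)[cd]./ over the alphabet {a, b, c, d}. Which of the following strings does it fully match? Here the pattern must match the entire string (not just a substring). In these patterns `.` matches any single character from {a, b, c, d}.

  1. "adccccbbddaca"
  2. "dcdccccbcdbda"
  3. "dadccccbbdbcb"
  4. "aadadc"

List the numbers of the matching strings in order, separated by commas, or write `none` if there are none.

2, 3

1 → no match — must start with "d"
2 → match
3 → match
4 → no match — must start with "d"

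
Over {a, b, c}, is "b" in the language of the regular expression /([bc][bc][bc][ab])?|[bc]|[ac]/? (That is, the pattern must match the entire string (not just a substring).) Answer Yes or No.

Yes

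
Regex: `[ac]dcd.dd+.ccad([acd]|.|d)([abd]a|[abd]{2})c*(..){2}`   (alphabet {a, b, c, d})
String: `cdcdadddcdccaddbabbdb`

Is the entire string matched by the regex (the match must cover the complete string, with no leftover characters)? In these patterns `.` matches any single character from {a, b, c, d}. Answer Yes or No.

No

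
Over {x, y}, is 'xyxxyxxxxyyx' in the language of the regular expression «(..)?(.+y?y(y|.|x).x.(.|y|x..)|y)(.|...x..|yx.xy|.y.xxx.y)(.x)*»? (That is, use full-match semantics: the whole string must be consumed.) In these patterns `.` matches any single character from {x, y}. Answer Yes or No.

No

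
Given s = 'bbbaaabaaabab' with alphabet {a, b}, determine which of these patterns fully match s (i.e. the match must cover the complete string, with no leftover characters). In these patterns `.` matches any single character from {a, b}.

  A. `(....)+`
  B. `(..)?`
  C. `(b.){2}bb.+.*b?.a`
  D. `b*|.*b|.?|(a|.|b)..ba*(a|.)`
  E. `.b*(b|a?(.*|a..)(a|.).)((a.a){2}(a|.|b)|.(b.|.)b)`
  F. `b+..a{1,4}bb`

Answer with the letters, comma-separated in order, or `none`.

A → no match
B → no match
C → no match — must end with 'a'
D → match
E → match
F → no match — must end with 'abb'

D, E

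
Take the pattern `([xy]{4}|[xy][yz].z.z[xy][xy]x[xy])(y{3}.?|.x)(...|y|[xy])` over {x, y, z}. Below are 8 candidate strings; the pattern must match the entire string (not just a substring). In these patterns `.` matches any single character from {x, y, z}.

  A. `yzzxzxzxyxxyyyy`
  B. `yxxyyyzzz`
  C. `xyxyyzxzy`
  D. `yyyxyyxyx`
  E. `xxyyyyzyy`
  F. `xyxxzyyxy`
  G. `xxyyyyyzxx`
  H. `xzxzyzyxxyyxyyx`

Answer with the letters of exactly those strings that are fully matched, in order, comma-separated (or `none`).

G, H

A → no match
B → no match
C → no match
D → no match
E → no match
F → no match
G → match
H → match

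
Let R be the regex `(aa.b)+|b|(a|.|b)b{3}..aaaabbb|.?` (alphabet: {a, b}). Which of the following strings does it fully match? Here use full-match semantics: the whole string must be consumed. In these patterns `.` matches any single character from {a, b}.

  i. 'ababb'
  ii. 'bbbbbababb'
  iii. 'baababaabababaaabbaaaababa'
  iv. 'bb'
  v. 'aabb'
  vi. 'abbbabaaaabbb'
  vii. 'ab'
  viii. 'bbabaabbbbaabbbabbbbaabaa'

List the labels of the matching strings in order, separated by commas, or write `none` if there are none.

i → no match
ii → no match
iii → no match
iv → no match
v → match
vi → match
vii → no match
viii → no match

v, vi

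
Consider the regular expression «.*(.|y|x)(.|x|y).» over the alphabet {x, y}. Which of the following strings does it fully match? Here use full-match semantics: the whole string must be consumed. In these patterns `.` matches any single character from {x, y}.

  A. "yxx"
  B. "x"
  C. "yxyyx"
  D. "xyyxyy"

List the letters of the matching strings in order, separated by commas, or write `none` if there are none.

A. "yxx" → match
B. "x" → no match
C. "yxyyx" → match
D. "xyyxyy" → match

A, C, D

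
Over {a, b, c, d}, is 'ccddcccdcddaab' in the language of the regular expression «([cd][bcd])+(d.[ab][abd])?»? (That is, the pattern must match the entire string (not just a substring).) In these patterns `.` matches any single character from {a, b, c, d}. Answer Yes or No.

Yes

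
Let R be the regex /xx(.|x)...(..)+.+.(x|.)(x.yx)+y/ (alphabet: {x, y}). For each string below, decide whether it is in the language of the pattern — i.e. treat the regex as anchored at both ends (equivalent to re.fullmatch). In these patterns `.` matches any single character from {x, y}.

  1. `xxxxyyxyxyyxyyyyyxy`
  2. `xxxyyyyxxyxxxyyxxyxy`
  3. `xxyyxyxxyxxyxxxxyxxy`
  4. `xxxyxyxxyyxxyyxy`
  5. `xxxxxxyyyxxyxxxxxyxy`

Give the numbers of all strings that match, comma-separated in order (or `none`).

1 → no match
2 → match
3 → no match — must end with `yxy`
4 → match
5 → match

2, 4, 5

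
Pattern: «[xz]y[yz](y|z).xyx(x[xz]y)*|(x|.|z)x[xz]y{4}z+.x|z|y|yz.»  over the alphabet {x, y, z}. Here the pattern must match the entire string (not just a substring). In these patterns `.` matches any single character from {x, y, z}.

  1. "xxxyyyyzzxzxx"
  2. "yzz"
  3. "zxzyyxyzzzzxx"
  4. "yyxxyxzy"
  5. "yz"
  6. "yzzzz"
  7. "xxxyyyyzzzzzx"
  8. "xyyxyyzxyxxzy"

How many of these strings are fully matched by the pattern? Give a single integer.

1 → no match
2 → match
3 → no match
4 → no match
5 → no match
6 → no match
7 → match
8 → no match
Total matched: 2

2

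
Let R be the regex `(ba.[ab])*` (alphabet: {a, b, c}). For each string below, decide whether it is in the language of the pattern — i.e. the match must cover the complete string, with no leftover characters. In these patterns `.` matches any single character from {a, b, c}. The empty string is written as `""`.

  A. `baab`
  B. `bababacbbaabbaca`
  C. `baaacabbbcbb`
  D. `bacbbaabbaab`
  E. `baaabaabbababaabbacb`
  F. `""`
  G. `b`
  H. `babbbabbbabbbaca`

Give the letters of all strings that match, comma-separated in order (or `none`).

A, B, D, E, F, H

A → match
B → match
C → no match
D → match
E → match
F → match
G → no match
H → match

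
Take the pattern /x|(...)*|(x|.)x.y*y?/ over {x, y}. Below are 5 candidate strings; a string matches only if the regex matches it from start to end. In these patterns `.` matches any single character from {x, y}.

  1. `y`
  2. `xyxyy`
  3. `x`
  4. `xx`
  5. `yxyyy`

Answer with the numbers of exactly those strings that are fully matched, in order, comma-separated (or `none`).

1 → no match
2 → no match
3 → match
4 → no match
5 → match

3, 5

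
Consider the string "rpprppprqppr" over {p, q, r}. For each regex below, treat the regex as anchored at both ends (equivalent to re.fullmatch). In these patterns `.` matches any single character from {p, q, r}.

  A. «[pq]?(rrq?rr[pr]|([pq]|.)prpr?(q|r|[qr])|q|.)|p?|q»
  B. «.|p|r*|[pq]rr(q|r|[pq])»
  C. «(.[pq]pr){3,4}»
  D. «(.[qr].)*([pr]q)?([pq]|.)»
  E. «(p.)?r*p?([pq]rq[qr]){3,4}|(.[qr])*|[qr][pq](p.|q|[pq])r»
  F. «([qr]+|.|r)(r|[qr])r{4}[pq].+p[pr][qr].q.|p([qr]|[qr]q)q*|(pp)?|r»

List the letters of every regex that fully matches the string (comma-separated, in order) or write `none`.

A → no match
B → no match
C → match
D → no match
E → no match
F → no match

C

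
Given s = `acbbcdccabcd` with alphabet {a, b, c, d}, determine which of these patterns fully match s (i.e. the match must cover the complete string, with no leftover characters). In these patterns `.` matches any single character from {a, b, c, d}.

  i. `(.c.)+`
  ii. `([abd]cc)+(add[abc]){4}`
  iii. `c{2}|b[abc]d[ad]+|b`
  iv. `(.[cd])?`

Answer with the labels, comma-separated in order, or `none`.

i

i → match
ii → no match
iii → no match
iv → no match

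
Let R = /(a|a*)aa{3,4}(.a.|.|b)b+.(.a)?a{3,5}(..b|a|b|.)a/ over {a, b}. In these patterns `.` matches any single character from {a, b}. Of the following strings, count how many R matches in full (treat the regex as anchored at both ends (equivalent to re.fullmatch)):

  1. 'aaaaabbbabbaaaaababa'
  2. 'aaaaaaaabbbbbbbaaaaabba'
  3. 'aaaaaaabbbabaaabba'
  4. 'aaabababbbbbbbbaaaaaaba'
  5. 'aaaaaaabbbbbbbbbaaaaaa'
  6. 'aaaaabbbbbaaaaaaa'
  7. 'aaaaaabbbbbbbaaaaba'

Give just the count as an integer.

1 → no match
2 → match
3 → no match
4 → no match
5 → match
6 → match
7 → match
Total matched: 4

4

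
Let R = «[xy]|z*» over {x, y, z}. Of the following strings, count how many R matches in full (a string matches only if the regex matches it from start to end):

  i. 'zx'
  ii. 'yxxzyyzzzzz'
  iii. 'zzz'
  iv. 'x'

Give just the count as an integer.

i → no match
ii → no match
iii → match
iv → match
Total matched: 2

2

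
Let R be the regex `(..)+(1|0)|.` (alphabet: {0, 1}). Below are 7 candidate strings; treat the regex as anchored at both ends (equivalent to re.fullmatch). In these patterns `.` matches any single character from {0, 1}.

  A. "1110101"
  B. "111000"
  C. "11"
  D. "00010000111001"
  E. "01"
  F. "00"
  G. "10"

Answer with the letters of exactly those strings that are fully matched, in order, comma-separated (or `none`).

A

A → match
B → no match
C → no match
D → no match
E → no match
F → no match
G → no match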